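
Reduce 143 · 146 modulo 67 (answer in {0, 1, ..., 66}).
Reduce the factors first: 143 ≡ 9, 146 ≡ 12 (mod 67), so 143 · 146 ≡ 9 · 12 (mod 67). 9 · 12 = 108. Dividing by 67: 108 = 1·67 + 41. So (143 · 146) mod 67 = 41.

Final answer: 41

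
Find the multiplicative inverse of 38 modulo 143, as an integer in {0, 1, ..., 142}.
38^(−1) ≡ 64 (mod 143)

Apply the extended Euclidean algorithm to (143, 38), tracking rows (r, s, t) with s·143 + t·38 = r. Each division r_prev = q·r_cur + r_new produces the new row as (previous row) − q·(current row):
  row A: (143, 1, 0)   [1·143 + 0·38 = 143]
  row B: (38, 0, 1)   [0·143 + 1·38 = 38]
  143 = 3·38 + 29   → row C = row A − 3·row B = (29, 1, −3)   [check: 1·143 − 3·38 = 29]
  38 = 1·29 + 9   → row D = row B − 1·row C = (9, −1, 4)   [check: −1·143 + 4·38 = 9]
  29 = 3·9 + 2   → row E = row C − 3·row D = (2, 4, −15)   [check: 4·143 − 15·38 = 2]
  9 = 4·2 + 1   → row F = row D − 4·row E = (1, −17, 64)   [check: −17·143 + 64·38 = 1]
  2 = 2·1 + 0   → remainder 0, stop. gcd = 1 (last nonzero row F).
The gcd is 1, so 38 is invertible mod 143. The last nonzero row gives −17·143 + 64·38 = 1, so t = 64. So 38^(−1) ≡ 64 (mod 143). Verify: 38 · 64 = 2432 ≡ 1 (mod 143). ✓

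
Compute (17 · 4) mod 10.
Reduce the factors first: 17 ≡ 7 (mod 10), so 17 · 4 ≡ 7 · 4 (mod 10). 7 · 4 = 28. Dividing by 10: 28 = 2·10 + 8. So (17 · 4) mod 10 = 8.

Final answer: 8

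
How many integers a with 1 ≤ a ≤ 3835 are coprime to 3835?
2784

The number of a ∈ {1, ..., 3835} with gcd(a, 3835) = 1 is by definition Euler's totient φ(3835). φ is multiplicative, with φ(p^e) = p^e − p^(e−1). Factorise 3835 = 5 · 13 · 59. Then
  φ(3835) = (5 − 1) · (13 − 1) · (59 − 1) = 4 · 12 · 58 = 2784.
So there are 2784 such integers.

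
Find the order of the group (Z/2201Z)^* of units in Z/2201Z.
|(Z/2201Z)^*| = 2100

(Z/2201Z)^* consists of the classes a with gcd(a, 2201) = 1, so its order is φ(2201). φ is multiplicative, with φ(p^e) = p^e − p^(e−1). Factorise 2201 = 31 · 71. Then
  φ(2201) = (31 − 1) · (71 − 1) = 30 · 70 = 2100.
Thus |(Z/2201Z)^*| = 2100.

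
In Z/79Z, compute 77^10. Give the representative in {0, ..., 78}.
Use repeated squaring. Binary(10) = 1010. Walk through the bits of the exponent 10 left-to-right: at each bit after the leading one, square the running value, then multiply by 77 if the bit is 1 (always reducing mod 79):
  bit 1 = 1 (leading): start with 77.
  bit 2 = 0: square 77^2 = 5929 ≡ 4 (mod 79).
  bit 3 = 1: square 4^2 = 16; bit is 1, so multiply 16·77 = 1232 ≡ 47 (mod 79).
  bit 4 = 0: square 47^2 = 2209 ≡ 76 (mod 79).
Final value: 77^10 ≡ 76 (mod 79).

Final answer: 76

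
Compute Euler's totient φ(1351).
φ(1351) = 1152

φ is multiplicative, with φ(p^e) = p^e − p^(e−1). Factorise 1351 = 7 · 193. Then
  φ(1351) = (7 − 1) · (193 − 1) = 6 · 192 = 1152.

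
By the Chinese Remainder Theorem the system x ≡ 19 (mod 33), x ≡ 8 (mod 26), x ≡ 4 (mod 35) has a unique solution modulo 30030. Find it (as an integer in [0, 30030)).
x ≡ 3154 (mod 30030); the representative in [0, 30030) is 3154

The moduli 33, 26, 35 are pairwise coprime, so by the CRT there is a unique solution mod 33·26·35 = 30030.
Solve by successive substitution. Start with x ≡ 19 (mod 33).
  Combine with x ≡ 8 (mod 26): write x = 19 + 33·t and require 19 + 33·t ≡ 8 (mod 26), i.e. 33·t ≡ 8 − 19 ≡ 15 (mod 26). Since 33^(−1) ≡ 15 (mod 26) (33 ≡ 7 (mod 26)), t ≡ 15·15 ≡ 17 (mod 26). So x ≡ 19 + 33·17 = 580 (mod 858).
  Combine with x ≡ 4 (mod 35): write x = 580 + 858·t and require 580 + 858·t ≡ 4 (mod 35), i.e. 858·t ≡ 4 − 580 ≡ 19 (mod 35). Since 858^(−1) ≡ 2 (mod 35) (858 ≡ 18 (mod 35)), t ≡ 2·19 ≡ 3 (mod 35). So x ≡ 580 + 858·3 = 3154 (mod 30030).
Unique solution in [0, 30030): x = 3154.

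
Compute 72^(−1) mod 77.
72^(−1) ≡ 46 (mod 77)

Apply the extended Euclidean algorithm to (77, 72), tracking rows (r, s, t) with s·77 + t·72 = r. Each division r_prev = q·r_cur + r_new produces the new row as (previous row) − q·(current row):
  row A: (77, 1, 0)   [1·77 + 0·72 = 77]
  row B: (72, 0, 1)   [0·77 + 1·72 = 72]
  77 = 1·72 + 5   → row C = row A − 1·row B = (5, 1, −1)   [check: 1·77 − 1·72 = 5]
  72 = 14·5 + 2   → row D = row B − 14·row C = (2, −14, 15)   [check: −14·77 + 15·72 = 2]
  5 = 2·2 + 1   → row E = row C − 2·row D = (1, 29, −31)   [check: 29·77 − 31·72 = 1]
  2 = 2·1 + 0   → remainder 0, stop. gcd = 1 (last nonzero row E).
The gcd is 1, so 72 is invertible mod 77. The last nonzero row gives 29·77 − 31·72 = 1, so t = −31. So 72^(−1) ≡ −31 ≡ 46 (mod 77). Verify: 72 · 46 = 3312 ≡ 1 (mod 77). ✓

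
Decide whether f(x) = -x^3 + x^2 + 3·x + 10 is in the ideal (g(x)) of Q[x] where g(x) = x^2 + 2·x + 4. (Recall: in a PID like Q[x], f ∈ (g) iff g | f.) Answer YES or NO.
In Q[x] the ideal (g) consists of all multiples of g, so f ∈ (g) iff g | f, i.e. iff the remainder of f on division by g is 0. Divide f by g (g is monic, so eliminate the leading term of the running remainder at each step):
  leading term -x^3: subtract (-x)·g(x) = -x^3 - 2·x^2 - 4·x, leaving 3·x^2 + 7·x + 10
  leading term 3·x^2: subtract (3)·g(x) = 3·x^2 + 6·x + 12, leaving x - 2
The remainder r(x) = x - 2 ≠ 0 (and deg r < deg g), so g ∤ f, i.e. f ∉ (g).

Final answer: NO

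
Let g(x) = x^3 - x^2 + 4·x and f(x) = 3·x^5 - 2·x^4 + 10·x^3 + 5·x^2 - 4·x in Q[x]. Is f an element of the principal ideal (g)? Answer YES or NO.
YES

In Q[x] the ideal (g) consists of all multiples of g, so f ∈ (g) iff g | f, i.e. iff the remainder of f on division by g is 0. Divide f by g (g is monic, so eliminate the leading term of the running remainder at each step):
  leading term 3·x^5: subtract (3·x^2)·g(x) = 3·x^5 - 3·x^4 + 12·x^3, leaving x^4 - 2·x^3 + 5·x^2 - 4·x
  leading term x^4: subtract (x)·g(x) = x^4 - x^3 + 4·x^2, leaving -x^3 + x^2 - 4·x
  leading term -x^3: subtract (-1)·g(x) = -x^3 + x^2 - 4·x, leaving 0
The remainder is 0, so f(x) = g(x) · h(x) with h(x) = 3·x^2 + x - 1. Hence g | f, i.e. f ∈ (g).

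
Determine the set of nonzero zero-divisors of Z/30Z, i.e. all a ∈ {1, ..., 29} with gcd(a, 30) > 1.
nonzero zero-divisors of Z/30Z = {2, 3, 4, 5, 6, 8, 9, 10, 12, 14, 15, 16, 18, 20, 21, 22, 24, 25, 26, 27, 28}

An element a ∈ Z/30Z (with a ≠ 0) is a zero-divisor iff gcd(a, 30) > 1 (because a is a unit precisely when gcd(a, n) = 1, and in Z/nZ every nonzero, non-unit element is a zero-divisor). Scan a = 1, ..., 29 and keep those with gcd(a, 30) > 1:
  gcd(2, 30) = 2, gcd(3, 30) = 3, gcd(4, 30) = 2, gcd(5, 30) = 5, gcd(6, 30) = 6, gcd(8, 30) = 2, gcd(9, 30) = 3, gcd(10, 30) = 10, gcd(12, 30) = 6, gcd(14, 30) = 2, gcd(15, 30) = 15, gcd(16, 30) = 2, gcd(18, 30) = 6, gcd(20, 30) = 10, gcd(21, 30) = 3, gcd(22, 30) = 2, gcd(24, 30) = 6, gcd(25, 30) = 5, gcd(26, 30) = 2, gcd(27, 30) = 3, gcd(28, 30) = 2.
All other a ∈ {1, ..., 29} have gcd(a, 30) = 1 and are units. So the nonzero zero-divisors are exactly the 21 values of a appearing in this scan.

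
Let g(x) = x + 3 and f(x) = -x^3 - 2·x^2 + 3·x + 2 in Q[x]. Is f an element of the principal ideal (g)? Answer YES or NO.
In Q[x] the ideal (g) consists of all multiples of g, so f ∈ (g) iff g | f, i.e. iff the remainder of f on division by g is 0. Divide f by g (g is monic, so eliminate the leading term of the running remainder at each step):
  leading term -x^3: subtract (-x^2)·g(x) = -x^3 - 3·x^2, leaving x^2 + 3·x + 2
  leading term x^2: subtract (x)·g(x) = x^2 + 3·x, leaving 2
The remainder r(x) = 2 ≠ 0 (and deg r < deg g), so g ∤ f, i.e. f ∉ (g).

Final answer: NO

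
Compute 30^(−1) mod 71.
Apply the extended Euclidean algorithm to (71, 30), tracking rows (r, s, t) with s·71 + t·30 = r. Each division r_prev = q·r_cur + r_new produces the new row as (previous row) − q·(current row):
  row A: (71, 1, 0)   [1·71 + 0·30 = 71]
  row B: (30, 0, 1)   [0·71 + 1·30 = 30]
  71 = 2·30 + 11   → row C = row A − 2·row B = (11, 1, −2)   [check: 1·71 − 2·30 = 11]
  30 = 2·11 + 8   → row D = row B − 2·row C = (8, −2, 5)   [check: −2·71 + 5·30 = 8]
  11 = 1·8 + 3   → row E = row C − 1·row D = (3, 3, −7)   [check: 3·71 − 7·30 = 3]
  8 = 2·3 + 2   → row F = row D − 2·row E = (2, −8, 19)   [check: −8·71 + 19·30 = 2]
  3 = 1·2 + 1   → row G = row E − 1·row F = (1, 11, −26)   [check: 11·71 − 26·30 = 1]
  2 = 2·1 + 0   → remainder 0, stop. gcd = 1 (last nonzero row G).
The gcd is 1, so 30 is invertible mod 71. The last nonzero row gives 11·71 − 26·30 = 1, so t = −26. So 30^(−1) ≡ −26 ≡ 45 (mod 71). Verify: 30 · 45 = 1350 ≡ 1 (mod 71). ✓

Final answer: 30^(−1) ≡ 45 (mod 71)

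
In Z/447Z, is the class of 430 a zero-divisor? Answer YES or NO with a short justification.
gcd(430, 447) = 1, so 430 is a unit in Z/447Z (it has a multiplicative inverse). A unit cannot be a zero-divisor: if 430·b ≡ 0 then multiplying both sides by 430^(−1) gives b ≡ 0. So 430 is not a zero-divisor.

Final answer: NO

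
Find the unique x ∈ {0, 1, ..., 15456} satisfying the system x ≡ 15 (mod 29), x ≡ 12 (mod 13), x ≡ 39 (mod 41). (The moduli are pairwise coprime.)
The moduli 29, 13, 41 are pairwise coprime, so by the CRT there is a unique solution mod 29·13·41 = 15457.
Solve by successive substitution. Start with x ≡ 15 (mod 29).
  Combine with x ≡ 12 (mod 13): write x = 15 + 29·t and require 15 + 29·t ≡ 12 (mod 13), i.e. 29·t ≡ 12 − 15 ≡ 10 (mod 13). Since 29^(−1) ≡ 9 (mod 13) (29 ≡ 3 (mod 13)), t ≡ 9·10 ≡ 12 (mod 13). So x ≡ 15 + 29·12 = 363 (mod 377).
  Combine with x ≡ 39 (mod 41): write x = 363 + 377·t and require 363 + 377·t ≡ 39 (mod 41), i.e. 377·t ≡ 39 − 363 ≡ 4 (mod 41). Since 377^(−1) ≡ 36 (mod 41) (377 ≡ 8 (mod 41)), t ≡ 36·4 ≡ 21 (mod 41). So x ≡ 363 + 377·21 = 8280 (mod 15457).
Unique solution in [0, 15457): x = 8280.

Final answer: x ≡ 8280 (mod 15457); the representative in [0, 15457) is 8280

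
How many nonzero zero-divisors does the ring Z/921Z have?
Z/921Z has 308 nonzero zero-divisors

In Z/921Z each nonzero element is either a unit (gcd with 921 is 1) or a zero-divisor (gcd > 1). The number of units is φ(921): factorise 921 = 3 · 307, so φ(921) = (3 − 1) · (307 − 1) = 2 · 306 = 612. The nonzero elements number 921 − 1 = 920. Hence the nonzero zero-divisors number 920 − 612 = 308.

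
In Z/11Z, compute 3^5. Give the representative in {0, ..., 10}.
1

Use repeated squaring. Binary(5) = 101. Walk through the bits of the exponent 5 left-to-right: at each bit after the leading one, square the running value, then multiply by 3 if the bit is 1 (always reducing mod 11):
  bit 1 = 1 (leading): start with 3.
  bit 2 = 0: square 3^2 = 9 (mod 11).
  bit 3 = 1: square 9^2 = 81 ≡ 4; bit is 1, so multiply 4·3 = 12 ≡ 1 (mod 11).
Final value: 3^5 ≡ 1 (mod 11).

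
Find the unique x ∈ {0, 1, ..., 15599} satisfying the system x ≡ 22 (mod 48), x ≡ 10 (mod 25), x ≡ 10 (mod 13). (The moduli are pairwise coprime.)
x ≡ 3910 (mod 15600); the representative in [0, 15600) is 3910

The moduli 48, 25, 13 are pairwise coprime, so by the CRT there is a unique solution mod 48·25·13 = 15600.
Solve by successive substitution. Start with x ≡ 22 (mod 48).
  Combine with x ≡ 10 (mod 25): write x = 22 + 48·t and require 22 + 48·t ≡ 10 (mod 25), i.e. 48·t ≡ 10 − 22 ≡ 13 (mod 25). Since 48^(−1) ≡ 12 (mod 25) (48 ≡ 23 (mod 25)), t ≡ 12·13 ≡ 6 (mod 25). So x ≡ 22 + 48·6 = 310 (mod 1200).
  Combine with x ≡ 10 (mod 13): write x = 310 + 1200·t and require 310 + 1200·t ≡ 10 (mod 13), i.e. 1200·t ≡ 10 − 310 ≡ 12 (mod 13). Since 1200^(−1) ≡ 10 (mod 13) (1200 ≡ 4 (mod 13)), t ≡ 10·12 ≡ 3 (mod 13). So x ≡ 310 + 1200·3 = 3910 (mod 15600).
Unique solution in [0, 15600): x = 3910.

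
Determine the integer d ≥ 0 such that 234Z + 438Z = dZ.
In the PID Z, (a, b) is generated by gcd(a, b). Compute gcd(438, 234) with the extended Euclidean algorithm, tracking rows (r, s, t) with s·438 + t·234 = r:
  row A: (438, 1, 0)   [1·438 + 0·234 = 438]
  row B: (234, 0, 1)   [0·438 + 1·234 = 234]
  438 = 1·234 + 204   → row C = row A − 1·row B = (204, 1, −1)   [check: 1·438 − 1·234 = 204]
  234 = 1·204 + 30   → row D = row B − 1·row C = (30, −1, 2)   [check: −1·438 + 2·234 = 30]
  204 = 6·30 + 24   → row E = row C − 6·row D = (24, 7, −13)   [check: 7·438 − 13·234 = 24]
  30 = 1·24 + 6   → row F = row D − 1·row E = (6, −8, 15)   [check: −8·438 + 15·234 = 6]
  24 = 4·6 + 0   → remainder 0, stop. gcd = 6 (last nonzero row F).
So gcd(234, 438) = 6, with Bézout identity −8·438 + 15·234 = 6. Containment (⊇): the Bézout identity exhibits 6 as an element of (234, 438), giving (6) ⊆ (234, 438). Containment (⊆): since 6 | 234 and 6 | 438 (234 = 6·39, 438 = 6·73), every Z-linear combination of 234 and 438 is divisible by 6, so (234, 438) ⊆ (6). Therefore (234, 438) = (6), d = 6.

Final answer: (234, 438) = (6); d = 6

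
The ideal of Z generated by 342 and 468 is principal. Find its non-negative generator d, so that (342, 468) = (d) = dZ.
In the PID Z, (a, b) is generated by gcd(a, b). Compute gcd(468, 342) with the extended Euclidean algorithm, tracking rows (r, s, t) with s·468 + t·342 = r:
  row A: (468, 1, 0)   [1·468 + 0·342 = 468]
  row B: (342, 0, 1)   [0·468 + 1·342 = 342]
  468 = 1·342 + 126   → row C = row A − 1·row B = (126, 1, −1)   [check: 1·468 − 1·342 = 126]
  342 = 2·126 + 90   → row D = row B − 2·row C = (90, −2, 3)   [check: −2·468 + 3·342 = 90]
  126 = 1·90 + 36   → row E = row C − 1·row D = (36, 3, −4)   [check: 3·468 − 4·342 = 36]
  90 = 2·36 + 18   → row F = row D − 2·row E = (18, −8, 11)   [check: −8·468 + 11·342 = 18]
  36 = 2·18 + 0   → remainder 0, stop. gcd = 18 (last nonzero row F).
So gcd(342, 468) = 18, with Bézout identity −8·468 + 11·342 = 18. Containment (⊇): the Bézout identity exhibits 18 as an element of (342, 468), giving (18) ⊆ (342, 468). Containment (⊆): since 18 | 342 and 18 | 468 (342 = 18·19, 468 = 18·26), every Z-linear combination of 342 and 468 is divisible by 18, so (342, 468) ⊆ (18). Therefore (342, 468) = (18), d = 18.

Final answer: (342, 468) = (18); d = 18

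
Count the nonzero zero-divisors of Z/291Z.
Z/291Z has 98 nonzero zero-divisors

In Z/291Z each nonzero element is either a unit (gcd with 291 is 1) or a zero-divisor (gcd > 1). The number of units is φ(291): factorise 291 = 3 · 97, so φ(291) = (3 − 1) · (97 − 1) = 2 · 96 = 192. The nonzero elements number 291 − 1 = 290. Hence the nonzero zero-divisors number 290 − 192 = 98.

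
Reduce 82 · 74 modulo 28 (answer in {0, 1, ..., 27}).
20

Reduce the factors first: 82 ≡ 26, 74 ≡ 18 (mod 28), so 82 · 74 ≡ 26 · 18 (mod 28). 26 · 18 = 468. Dividing by 28: 468 = 16·28 + 20. So (82 · 74) mod 28 = 20.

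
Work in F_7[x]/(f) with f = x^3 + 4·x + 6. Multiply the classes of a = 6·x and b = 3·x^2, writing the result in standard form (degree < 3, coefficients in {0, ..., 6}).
a · b ≡ 5·x + 4 (mod f(x))

Multiply as integer polynomials: a · b = 18·x^3. Reducing coefficients mod 7: a · b ≡ 4·x^3. Now divide by f(x) = x^3 + 4·x + 6 in F_7[x], eliminating the leading term at each step:
  leading term 4·x^3: subtract (4)·f(x) = 4·x^3 + 2·x + 3, leaving 5·x + 4 (coefficients mod 7)
The degree is now < 3, so this is the remainder. Hence a · b ≡ 5·x + 4 in F_7[x]/(f).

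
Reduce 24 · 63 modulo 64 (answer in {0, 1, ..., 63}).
Both factors are already reduced mod 64. 24 · 63 = 1512. Dividing by 64: 1512 = 23·64 + 40. So (24 · 63) mod 64 = 40.

Final answer: 40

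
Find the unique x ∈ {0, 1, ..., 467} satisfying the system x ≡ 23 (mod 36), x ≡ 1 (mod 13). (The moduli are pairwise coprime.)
The moduli 36, 13 are pairwise coprime, so by the CRT there is a unique solution mod 36·13 = 468.
Solve by successive substitution. Start with x ≡ 23 (mod 36).
  Combine with x ≡ 1 (mod 13): write x = 23 + 36·t and require 23 + 36·t ≡ 1 (mod 13), i.e. 36·t ≡ 1 − 23 ≡ 4 (mod 13). Since 36^(−1) ≡ 4 (mod 13) (36 ≡ 10 (mod 13)), t ≡ 4·4 ≡ 3 (mod 13). So x ≡ 23 + 36·3 = 131 (mod 468).
Unique solution in [0, 468): x = 131.

Final answer: x ≡ 131 (mod 468); the representative in [0, 468) is 131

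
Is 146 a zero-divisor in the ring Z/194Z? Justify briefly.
gcd(146, 194) = 2 > 1, so 146 is not a unit in Z/194Z. In Z/nZ every nonzero non-unit is a zero-divisor: explicitly, take b = 194/gcd = 97 ≠ 0 (mod 194); then 146·97 = 14162 = 73·194, i.e. 146·97 ≡ 0 (mod 194). So 146 is a zero-divisor.

Final answer: YES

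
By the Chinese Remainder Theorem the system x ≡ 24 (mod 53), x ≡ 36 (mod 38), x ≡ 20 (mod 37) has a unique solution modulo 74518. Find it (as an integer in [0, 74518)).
x ≡ 61292 (mod 74518); the representative in [0, 74518) is 61292

The moduli 53, 38, 37 are pairwise coprime, so by the CRT there is a unique solution mod 53·38·37 = 74518.
Solve by successive substitution. Start with x ≡ 24 (mod 53).
  Combine with x ≡ 36 (mod 38): write x = 24 + 53·t and require 24 + 53·t ≡ 36 (mod 38), i.e. 53·t ≡ 36 − 24 ≡ 12 (mod 38). Since 53^(−1) ≡ 33 (mod 38) (53 ≡ 15 (mod 38)), t ≡ 33·12 ≡ 16 (mod 38). So x ≡ 24 + 53·16 = 872 (mod 2014).
  Combine with x ≡ 20 (mod 37): write x = 872 + 2014·t and require 872 + 2014·t ≡ 20 (mod 37), i.e. 2014·t ≡ 20 − 872 ≡ 36 (mod 37). Since 2014^(−1) ≡ 7 (mod 37) (2014 ≡ 16 (mod 37)), t ≡ 7·36 ≡ 30 (mod 37). So x ≡ 872 + 2014·30 = 61292 (mod 74518).
Unique solution in [0, 74518): x = 61292.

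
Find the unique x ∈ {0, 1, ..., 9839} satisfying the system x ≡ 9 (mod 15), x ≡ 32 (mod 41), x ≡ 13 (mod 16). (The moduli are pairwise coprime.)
The moduli 15, 41, 16 are pairwise coprime, so by the CRT there is a unique solution mod 15·41·16 = 9840.
Solve by successive substitution. Start with x ≡ 9 (mod 15).
  Combine with x ≡ 32 (mod 41): write x = 9 + 15·t and require 9 + 15·t ≡ 32 (mod 41), i.e. 15·t ≡ 32 − 9 ≡ 23 (mod 41). Since 15^(−1) ≡ 11 (mod 41), t ≡ 11·23 ≡ 7 (mod 41). So x ≡ 9 + 15·7 = 114 (mod 615).
  Combine with x ≡ 13 (mod 16): write x = 114 + 615·t and require 114 + 615·t ≡ 13 (mod 16), i.e. 615·t ≡ 13 − 114 ≡ 11 (mod 16). Since 615^(−1) ≡ 7 (mod 16) (615 ≡ 7 (mod 16)), t ≡ 7·11 ≡ 13 (mod 16). So x ≡ 114 + 615·13 = 8109 (mod 9840).
Unique solution in [0, 9840): x = 8109.

Final answer: x ≡ 8109 (mod 9840); the representative in [0, 9840) is 8109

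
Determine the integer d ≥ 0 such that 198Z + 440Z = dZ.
(198, 440) = (22); d = 22

In the PID Z, (a, b) is generated by gcd(a, b). Compute gcd(440, 198) with the extended Euclidean algorithm, tracking rows (r, s, t) with s·440 + t·198 = r:
  row A: (440, 1, 0)   [1·440 + 0·198 = 440]
  row B: (198, 0, 1)   [0·440 + 1·198 = 198]
  440 = 2·198 + 44   → row C = row A − 2·row B = (44, 1, −2)   [check: 1·440 − 2·198 = 44]
  198 = 4·44 + 22   → row D = row B − 4·row C = (22, −4, 9)   [check: −4·440 + 9·198 = 22]
  44 = 2·22 + 0   → remainder 0, stop. gcd = 22 (last nonzero row D).
So gcd(198, 440) = 22, with Bézout identity −4·440 + 9·198 = 22. Containment (⊇): the Bézout identity exhibits 22 as an element of (198, 440), giving (22) ⊆ (198, 440). Containment (⊆): since 22 | 198 and 22 | 440 (198 = 22·9, 440 = 22·20), every Z-linear combination of 198 and 440 is divisible by 22, so (198, 440) ⊆ (22). Therefore (198, 440) = (22), d = 22.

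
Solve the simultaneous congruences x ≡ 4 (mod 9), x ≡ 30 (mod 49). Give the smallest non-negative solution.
x ≡ 373 (mod 441); the representative in [0, 441) is 373

The moduli 9, 49 are pairwise coprime, so by the CRT there is a unique solution mod 9·49 = 441.
Solve by successive substitution. Start with x ≡ 4 (mod 9).
  Combine with x ≡ 30 (mod 49): write x = 4 + 9·t and require 4 + 9·t ≡ 30 (mod 49), i.e. 9·t ≡ 30 − 4 ≡ 26 (mod 49). Since 9^(−1) ≡ 11 (mod 49), t ≡ 11·26 ≡ 41 (mod 49). So x ≡ 4 + 9·41 = 373 (mod 441).
Unique solution in [0, 441): x = 373.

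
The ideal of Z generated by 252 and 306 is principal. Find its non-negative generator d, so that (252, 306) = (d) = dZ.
In the PID Z, (a, b) is generated by gcd(a, b). Compute gcd(306, 252) with the extended Euclidean algorithm, tracking rows (r, s, t) with s·306 + t·252 = r:
  row A: (306, 1, 0)   [1·306 + 0·252 = 306]
  row B: (252, 0, 1)   [0·306 + 1·252 = 252]
  306 = 1·252 + 54   → row C = row A − 1·row B = (54, 1, −1)   [check: 1·306 − 1·252 = 54]
  252 = 4·54 + 36   → row D = row B − 4·row C = (36, −4, 5)   [check: −4·306 + 5·252 = 36]
  54 = 1·36 + 18   → row E = row C − 1·row D = (18, 5, −6)   [check: 5·306 − 6·252 = 18]
  36 = 2·18 + 0   → remainder 0, stop. gcd = 18 (last nonzero row E).
So gcd(252, 306) = 18, with Bézout identity 5·306 − 6·252 = 18. Containment (⊇): the Bézout identity exhibits 18 as an element of (252, 306), giving (18) ⊆ (252, 306). Containment (⊆): since 18 | 252 and 18 | 306 (252 = 18·14, 306 = 18·17), every Z-linear combination of 252 and 306 is divisible by 18, so (252, 306) ⊆ (18). Therefore (252, 306) = (18), d = 18.

Final answer: (252, 306) = (18); d = 18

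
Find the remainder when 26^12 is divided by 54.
28

Use repeated squaring. Binary(12) = 1100. Walk through the bits of the exponent 12 left-to-right: at each bit after the leading one, square the running value, then multiply by 26 if the bit is 1 (always reducing mod 54):
  bit 1 = 1 (leading): start with 26.
  bit 2 = 1: square 26^2 = 676 ≡ 28; bit is 1, so multiply 28·26 = 728 ≡ 26 (mod 54).
  bit 3 = 0: square 26^2 = 676 ≡ 28 (mod 54).
  bit 4 = 0: square 28^2 = 784 ≡ 28 (mod 54).
Final value: 26^12 ≡ 28 (mod 54).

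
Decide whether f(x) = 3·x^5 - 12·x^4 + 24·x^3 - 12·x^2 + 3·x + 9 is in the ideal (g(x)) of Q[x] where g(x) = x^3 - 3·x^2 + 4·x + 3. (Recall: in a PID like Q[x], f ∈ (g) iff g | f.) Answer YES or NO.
In Q[x] the ideal (g) consists of all multiples of g, so f ∈ (g) iff g | f, i.e. iff the remainder of f on division by g is 0. Divide f by g (g is monic, so eliminate the leading term of the running remainder at each step):
  leading term 3·x^5: subtract (3·x^2)·g(x) = 3·x^5 - 9·x^4 + 12·x^3 + 9·x^2, leaving -3·x^4 + 12·x^3 - 21·x^2 + 3·x + 9
  leading term -3·x^4: subtract (-3·x)·g(x) = -3·x^4 + 9·x^3 - 12·x^2 - 9·x, leaving 3·x^3 - 9·x^2 + 12·x + 9
  leading term 3·x^3: subtract (3)·g(x) = 3·x^3 - 9·x^2 + 12·x + 9, leaving 0
The remainder is 0, so f(x) = g(x) · h(x) with h(x) = 3·x^2 - 3·x + 3. Hence g | f, i.e. f ∈ (g).

Final answer: YES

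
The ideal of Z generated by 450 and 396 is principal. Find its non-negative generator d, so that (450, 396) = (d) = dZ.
(450, 396) = (18); d = 18

In the PID Z, (a, b) is generated by gcd(a, b). Compute gcd(450, 396) with the extended Euclidean algorithm, tracking rows (r, s, t) with s·450 + t·396 = r:
  row A: (450, 1, 0)   [1·450 + 0·396 = 450]
  row B: (396, 0, 1)   [0·450 + 1·396 = 396]
  450 = 1·396 + 54   → row C = row A − 1·row B = (54, 1, −1)   [check: 1·450 − 1·396 = 54]
  396 = 7·54 + 18   → row D = row B − 7·row C = (18, −7, 8)   [check: −7·450 + 8·396 = 18]
  54 = 3·18 + 0   → remainder 0, stop. gcd = 18 (last nonzero row D).
So gcd(450, 396) = 18, with Bézout identity −7·450 + 8·396 = 18. Containment (⊇): the Bézout identity exhibits 18 as an element of (450, 396), giving (18) ⊆ (450, 396). Containment (⊆): since 18 | 450 and 18 | 396 (450 = 18·25, 396 = 18·22), every Z-linear combination of 450 and 396 is divisible by 18, so (450, 396) ⊆ (18). Therefore (450, 396) = (18), d = 18.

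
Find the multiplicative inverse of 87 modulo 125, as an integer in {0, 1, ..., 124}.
Apply the extended Euclidean algorithm to (125, 87), tracking rows (r, s, t) with s·125 + t·87 = r. Each division r_prev = q·r_cur + r_new produces the new row as (previous row) − q·(current row):
  row A: (125, 1, 0)   [1·125 + 0·87 = 125]
  row B: (87, 0, 1)   [0·125 + 1·87 = 87]
  125 = 1·87 + 38   → row C = row A − 1·row B = (38, 1, −1)   [check: 1·125 − 1·87 = 38]
  87 = 2·38 + 11   → row D = row B − 2·row C = (11, −2, 3)   [check: −2·125 + 3·87 = 11]
  38 = 3·11 + 5   → row E = row C − 3·row D = (5, 7, −10)   [check: 7·125 − 10·87 = 5]
  11 = 2·5 + 1   → row F = row D − 2·row E = (1, −16, 23)   [check: −16·125 + 23·87 = 1]
  5 = 5·1 + 0   → remainder 0, stop. gcd = 1 (last nonzero row F).
The gcd is 1, so 87 is invertible mod 125. The last nonzero row gives −16·125 + 23·87 = 1, so t = 23. So 87^(−1) ≡ 23 (mod 125). Verify: 87 · 23 = 2001 ≡ 1 (mod 125). ✓

Final answer: 87^(−1) ≡ 23 (mod 125)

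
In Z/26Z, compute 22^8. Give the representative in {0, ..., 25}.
Use repeated squaring. Binary(8) = 1000. Walk through the bits of the exponent 8 left-to-right: at each bit after the leading one, square the running value, then multiply by 22 if the bit is 1 (always reducing mod 26):
  bit 1 = 1 (leading): start with 22.
  bit 2 = 0: square 22^2 = 484 ≡ 16 (mod 26).
  bit 3 = 0: square 16^2 = 256 ≡ 22 (mod 26).
  bit 4 = 0: square 22^2 = 484 ≡ 16 (mod 26).
Final value: 22^8 ≡ 16 (mod 26).

Final answer: 16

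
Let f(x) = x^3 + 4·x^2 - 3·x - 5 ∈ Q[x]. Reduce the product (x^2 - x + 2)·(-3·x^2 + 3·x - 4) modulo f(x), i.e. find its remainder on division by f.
First multiply in Q[x] without reducing: a · b = -3·x^4 + 6·x^3 - 13·x^2 + 10·x - 8. Now divide by f(x) = x^3 + 4·x^2 - 3·x - 5, eliminating the leading term at each step:
  leading term -3·x^4: subtract (-3·x)·f(x) = -3·x^4 - 12·x^3 + 9·x^2 + 15·x, leaving 18·x^3 - 22·x^2 - 5·x - 8
  leading term 18·x^3: subtract (18)·f(x) = 18·x^3 + 72·x^2 - 54·x - 90, leaving -94·x^2 + 49·x + 82
The degree is now < 3, so this is the remainder. Hence a · b ≡ -94·x^2 + 49·x + 82 in Q[x]/(f).

Final answer: a · b ≡ -94·x^2 + 49·x + 82 (mod f(x))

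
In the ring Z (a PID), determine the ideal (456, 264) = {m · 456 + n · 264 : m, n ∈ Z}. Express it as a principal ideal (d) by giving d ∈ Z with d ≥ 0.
In the PID Z, (a, b) is generated by gcd(a, b). Compute gcd(456, 264) with the extended Euclidean algorithm, tracking rows (r, s, t) with s·456 + t·264 = r:
  row A: (456, 1, 0)   [1·456 + 0·264 = 456]
  row B: (264, 0, 1)   [0·456 + 1·264 = 264]
  456 = 1·264 + 192   → row C = row A − 1·row B = (192, 1, −1)   [check: 1·456 − 1·264 = 192]
  264 = 1·192 + 72   → row D = row B − 1·row C = (72, −1, 2)   [check: −1·456 + 2·264 = 72]
  192 = 2·72 + 48   → row E = row C − 2·row D = (48, 3, −5)   [check: 3·456 − 5·264 = 48]
  72 = 1·48 + 24   → row F = row D − 1·row E = (24, −4, 7)   [check: −4·456 + 7·264 = 24]
  48 = 2·24 + 0   → remainder 0, stop. gcd = 24 (last nonzero row F).
So gcd(456, 264) = 24, with Bézout identity −4·456 + 7·264 = 24. Containment (⊇): the Bézout identity exhibits 24 as an element of (456, 264), giving (24) ⊆ (456, 264). Containment (⊆): since 24 | 456 and 24 | 264 (456 = 24·19, 264 = 24·11), every Z-linear combination of 456 and 264 is divisible by 24, so (456, 264) ⊆ (24). Therefore (456, 264) = (24), d = 24.

Final answer: (456, 264) = (24); d = 24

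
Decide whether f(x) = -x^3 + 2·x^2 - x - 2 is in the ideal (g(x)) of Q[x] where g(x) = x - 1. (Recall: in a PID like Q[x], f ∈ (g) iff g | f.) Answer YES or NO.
In Q[x] the ideal (g) consists of all multiples of g, so f ∈ (g) iff g | f, i.e. iff the remainder of f on division by g is 0. Divide f by g (g is monic, so eliminate the leading term of the running remainder at each step):
  leading term -x^3: subtract (-x^2)·g(x) = -x^3 + x^2, leaving x^2 - x - 2
  leading term x^2: subtract (x)·g(x) = x^2 - x, leaving -2
The remainder r(x) = -2 ≠ 0 (and deg r < deg g), so g ∤ f, i.e. f ∉ (g).

Final answer: NO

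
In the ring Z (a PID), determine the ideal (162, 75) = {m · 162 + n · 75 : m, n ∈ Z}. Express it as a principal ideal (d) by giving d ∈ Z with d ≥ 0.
In the PID Z, (a, b) is generated by gcd(a, b). Compute gcd(162, 75) with the extended Euclidean algorithm, tracking rows (r, s, t) with s·162 + t·75 = r:
  row A: (162, 1, 0)   [1·162 + 0·75 = 162]
  row B: (75, 0, 1)   [0·162 + 1·75 = 75]
  162 = 2·75 + 12   → row C = row A − 2·row B = (12, 1, −2)   [check: 1·162 − 2·75 = 12]
  75 = 6·12 + 3   → row D = row B − 6·row C = (3, −6, 13)   [check: −6·162 + 13·75 = 3]
  12 = 4·3 + 0   → remainder 0, stop. gcd = 3 (last nonzero row D).
So gcd(162, 75) = 3, with Bézout identity −6·162 + 13·75 = 3. Containment (⊇): the Bézout identity exhibits 3 as an element of (162, 75), giving (3) ⊆ (162, 75). Containment (⊆): since 3 | 162 and 3 | 75 (162 = 3·54, 75 = 3·25), every Z-linear combination of 162 and 75 is divisible by 3, so (162, 75) ⊆ (3). Therefore (162, 75) = (3), d = 3.

Final answer: (162, 75) = (3); d = 3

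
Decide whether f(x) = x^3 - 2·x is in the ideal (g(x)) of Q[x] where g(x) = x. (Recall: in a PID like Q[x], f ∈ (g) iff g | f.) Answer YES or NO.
In Q[x] the ideal (g) consists of all multiples of g, so f ∈ (g) iff g | f, i.e. iff the remainder of f on division by g is 0. Divide f by g (g is monic, so eliminate the leading term of the running remainder at each step):
  leading term x^3: subtract (x^2)·g(x) = x^3, leaving -2·x
  leading term -2·x: subtract (-2)·g(x) = -2·x, leaving 0
The remainder is 0, so f(x) = g(x) · h(x) with h(x) = x^2 - 2. Hence g | f, i.e. f ∈ (g).

Final answer: YES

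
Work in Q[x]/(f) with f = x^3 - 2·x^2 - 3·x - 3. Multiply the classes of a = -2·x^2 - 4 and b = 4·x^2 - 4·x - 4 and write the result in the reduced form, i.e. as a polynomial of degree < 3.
First multiply in Q[x] without reducing: a · b = -8·x^4 + 8·x^3 - 8·x^2 + 16·x + 16. Now divide by f(x) = x^3 - 2·x^2 - 3·x - 3, eliminating the leading term at each step:
  leading term -8·x^4: subtract (-8·x)·f(x) = -8·x^4 + 16·x^3 + 24·x^2 + 24·x, leaving -8·x^3 - 32·x^2 - 8·x + 16
  leading term -8·x^3: subtract (-8)·f(x) = -8·x^3 + 16·x^2 + 24·x + 24, leaving -48·x^2 - 32·x - 8
The degree is now < 3, so this is the remainder. Hence a · b ≡ -48·x^2 - 32·x - 8 in Q[x]/(f).

Final answer: a · b ≡ -48·x^2 - 32·x - 8 (mod f(x))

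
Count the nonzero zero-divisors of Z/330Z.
In Z/330Z each nonzero element is either a unit (gcd with 330 is 1) or a zero-divisor (gcd > 1). The number of units is φ(330): factorise 330 = 2 · 3 · 5 · 11, so φ(330) = (2 − 1) · (3 − 1) · (5 − 1) · (11 − 1) = 1 · 2 · 4 · 10 = 80. The nonzero elements number 330 − 1 = 329. Hence the nonzero zero-divisors number 329 − 80 = 249.

Final answer: Z/330Z has 249 nonzero zero-divisors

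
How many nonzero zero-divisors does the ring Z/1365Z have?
Z/1365Z has 788 nonzero zero-divisors

In Z/1365Z each nonzero element is either a unit (gcd with 1365 is 1) or a zero-divisor (gcd > 1). The number of units is φ(1365): factorise 1365 = 3 · 5 · 7 · 13, so φ(1365) = (3 − 1) · (5 − 1) · (7 − 1) · (13 − 1) = 2 · 4 · 6 · 12 = 576. The nonzero elements number 1365 − 1 = 1364. Hence the nonzero zero-divisors number 1364 − 576 = 788.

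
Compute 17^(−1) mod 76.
Apply the extended Euclidean algorithm to (76, 17), tracking rows (r, s, t) with s·76 + t·17 = r. Each division r_prev = q·r_cur + r_new produces the new row as (previous row) − q·(current row):
  row A: (76, 1, 0)   [1·76 + 0·17 = 76]
  row B: (17, 0, 1)   [0·76 + 1·17 = 17]
  76 = 4·17 + 8   → row C = row A − 4·row B = (8, 1, −4)   [check: 1·76 − 4·17 = 8]
  17 = 2·8 + 1   → row D = row B − 2·row C = (1, −2, 9)   [check: −2·76 + 9·17 = 1]
  8 = 8·1 + 0   → remainder 0, stop. gcd = 1 (last nonzero row D).
The gcd is 1, so 17 is invertible mod 76. The last nonzero row gives −2·76 + 9·17 = 1, so t = 9. So 17^(−1) ≡ 9 (mod 76). Verify: 17 · 9 = 153 ≡ 1 (mod 76). ✓

Final answer: 17^(−1) ≡ 9 (mod 76)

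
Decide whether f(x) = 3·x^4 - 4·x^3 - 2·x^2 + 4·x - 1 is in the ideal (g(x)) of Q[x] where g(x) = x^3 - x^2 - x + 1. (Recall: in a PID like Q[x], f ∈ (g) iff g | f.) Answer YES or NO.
In Q[x] the ideal (g) consists of all multiples of g, so f ∈ (g) iff g | f, i.e. iff the remainder of f on division by g is 0. Divide f by g (g is monic, so eliminate the leading term of the running remainder at each step):
  leading term 3·x^4: subtract (3·x)·g(x) = 3·x^4 - 3·x^3 - 3·x^2 + 3·x, leaving -x^3 + x^2 + x - 1
  leading term -x^3: subtract (-1)·g(x) = -x^3 + x^2 + x - 1, leaving 0
The remainder is 0, so f(x) = g(x) · h(x) with h(x) = 3·x - 1. Hence g | f, i.e. f ∈ (g).

Final answer: YES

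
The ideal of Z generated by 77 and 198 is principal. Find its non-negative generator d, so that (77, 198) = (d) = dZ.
In the PID Z, (a, b) is generated by gcd(a, b). Compute gcd(198, 77) with the extended Euclidean algorithm, tracking rows (r, s, t) with s·198 + t·77 = r:
  row A: (198, 1, 0)   [1·198 + 0·77 = 198]
  row B: (77, 0, 1)   [0·198 + 1·77 = 77]
  198 = 2·77 + 44   → row C = row A − 2·row B = (44, 1, −2)   [check: 1·198 − 2·77 = 44]
  77 = 1·44 + 33   → row D = row B − 1·row C = (33, −1, 3)   [check: −1·198 + 3·77 = 33]
  44 = 1·33 + 11   → row E = row C − 1·row D = (11, 2, −5)   [check: 2·198 − 5·77 = 11]
  33 = 3·11 + 0   → remainder 0, stop. gcd = 11 (last nonzero row E).
So gcd(77, 198) = 11, with Bézout identity 2·198 − 5·77 = 11. Containment (⊇): the Bézout identity exhibits 11 as an element of (77, 198), giving (11) ⊆ (77, 198). Containment (⊆): since 11 | 77 and 11 | 198 (77 = 11·7, 198 = 11·18), every Z-linear combination of 77 and 198 is divisible by 11, so (77, 198) ⊆ (11). Therefore (77, 198) = (11), d = 11.

Final answer: (77, 198) = (11); d = 11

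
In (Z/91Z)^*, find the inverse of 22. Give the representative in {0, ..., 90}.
Apply the extended Euclidean algorithm to (91, 22), tracking rows (r, s, t) with s·91 + t·22 = r. Each division r_prev = q·r_cur + r_new produces the new row as (previous row) − q·(current row):
  row A: (91, 1, 0)   [1·91 + 0·22 = 91]
  row B: (22, 0, 1)   [0·91 + 1·22 = 22]
  91 = 4·22 + 3   → row C = row A − 4·row B = (3, 1, −4)   [check: 1·91 − 4·22 = 3]
  22 = 7·3 + 1   → row D = row B − 7·row C = (1, −7, 29)   [check: −7·91 + 29·22 = 1]
  3 = 3·1 + 0   → remainder 0, stop. gcd = 1 (last nonzero row D).
The gcd is 1, so 22 is invertible mod 91. The last nonzero row gives −7·91 + 29·22 = 1, so t = 29. So 22^(−1) ≡ 29 (mod 91). Verify: 22 · 29 = 638 ≡ 1 (mod 91). ✓

Final answer: 22^(−1) ≡ 29 (mod 91)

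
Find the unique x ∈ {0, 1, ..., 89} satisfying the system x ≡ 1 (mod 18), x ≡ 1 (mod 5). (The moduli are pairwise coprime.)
x ≡ 1 (mod 90); the representative in [0, 90) is 1

The moduli 18, 5 are pairwise coprime, so by the CRT there is a unique solution mod 18·5 = 90.
Solve by successive substitution. Start with x ≡ 1 (mod 18).
  Combine with x ≡ 1 (mod 5): write x = 1 + 18·t and require 1 + 18·t ≡ 1 (mod 5), i.e. 18·t ≡ 1 − 1 ≡ 0 (mod 5). Since 18^(−1) ≡ 2 (mod 5) (18 ≡ 3 (mod 5)), t ≡ 2·0 ≡ 0 (mod 5). So x ≡ 1 + 18·0 = 1 (mod 90).
Unique solution in [0, 90): x = 1.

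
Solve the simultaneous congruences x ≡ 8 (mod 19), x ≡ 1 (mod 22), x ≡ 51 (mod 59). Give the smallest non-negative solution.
The moduli 19, 22, 59 are pairwise coprime, so by the CRT there is a unique solution mod 19·22·59 = 24662.
Solve by successive substitution. Start with x ≡ 8 (mod 19).
  Combine with x ≡ 1 (mod 22): write x = 8 + 19·t and require 8 + 19·t ≡ 1 (mod 22), i.e. 19·t ≡ 1 − 8 ≡ 15 (mod 22). Since 19^(−1) ≡ 7 (mod 22), t ≡ 7·15 ≡ 17 (mod 22). So x ≡ 8 + 19·17 = 331 (mod 418).
  Combine with x ≡ 51 (mod 59): write x = 331 + 418·t and require 331 + 418·t ≡ 51 (mod 59), i.e. 418·t ≡ 51 − 331 ≡ 15 (mod 59). Since 418^(−1) ≡ 12 (mod 59) (418 ≡ 5 (mod 59)), t ≡ 12·15 ≡ 3 (mod 59). So x ≡ 331 + 418·3 = 1585 (mod 24662).
Unique solution in [0, 24662): x = 1585.

Final answer: x ≡ 1585 (mod 24662); the representative in [0, 24662) is 1585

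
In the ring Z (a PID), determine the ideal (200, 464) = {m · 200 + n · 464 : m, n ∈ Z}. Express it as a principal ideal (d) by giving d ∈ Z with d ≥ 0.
In the PID Z, (a, b) is generated by gcd(a, b). Compute gcd(464, 200) with the extended Euclidean algorithm, tracking rows (r, s, t) with s·464 + t·200 = r:
  row A: (464, 1, 0)   [1·464 + 0·200 = 464]
  row B: (200, 0, 1)   [0·464 + 1·200 = 200]
  464 = 2·200 + 64   → row C = row A − 2·row B = (64, 1, −2)   [check: 1·464 − 2·200 = 64]
  200 = 3·64 + 8   → row D = row B − 3·row C = (8, −3, 7)   [check: −3·464 + 7·200 = 8]
  64 = 8·8 + 0   → remainder 0, stop. gcd = 8 (last nonzero row D).
So gcd(200, 464) = 8, with Bézout identity −3·464 + 7·200 = 8. Containment (⊇): the Bézout identity exhibits 8 as an element of (200, 464), giving (8) ⊆ (200, 464). Containment (⊆): since 8 | 200 and 8 | 464 (200 = 8·25, 464 = 8·58), every Z-linear combination of 200 and 464 is divisible by 8, so (200, 464) ⊆ (8). Therefore (200, 464) = (8), d = 8.

Final answer: (200, 464) = (8); d = 8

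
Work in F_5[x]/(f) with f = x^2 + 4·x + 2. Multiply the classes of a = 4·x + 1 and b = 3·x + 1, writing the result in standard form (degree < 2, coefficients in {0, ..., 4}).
a · b ≡ 4·x + 2 (mod f(x))

Multiply as integer polynomials: a · b = 12·x^2 + 7·x + 1. Reducing coefficients mod 5: a · b ≡ 2·x^2 + 2·x + 1. Now divide by f(x) = x^2 + 4·x + 2 in F_5[x], eliminating the leading term at each step:
  leading term 2·x^2: subtract (2)·f(x) = 2·x^2 + 3·x + 4, leaving 4·x + 2 (coefficients mod 5)
The degree is now < 2, so this is the remainder. Hence a · b ≡ 4·x + 2 in F_5[x]/(f).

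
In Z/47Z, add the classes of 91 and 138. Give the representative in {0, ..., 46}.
41

Reduce the summands first: 91 ≡ 44, 138 ≡ 44 (mod 47), so 91 + 138 ≡ 44 + 44 (mod 47). 44 + 44 = 88; 88 = 1·47 + 41, so (91 + 138) mod 47 = 41.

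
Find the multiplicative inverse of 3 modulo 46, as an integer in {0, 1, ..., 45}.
Apply the extended Euclidean algorithm to (46, 3), tracking rows (r, s, t) with s·46 + t·3 = r. Each division r_prev = q·r_cur + r_new produces the new row as (previous row) − q·(current row):
  row A: (46, 1, 0)   [1·46 + 0·3 = 46]
  row B: (3, 0, 1)   [0·46 + 1·3 = 3]
  46 = 15·3 + 1   → row C = row A − 15·row B = (1, 1, −15)   [check: 1·46 − 15·3 = 1]
  3 = 3·1 + 0   → remainder 0, stop. gcd = 1 (last nonzero row C).
The gcd is 1, so 3 is invertible mod 46. The last nonzero row gives 1·46 − 15·3 = 1, so t = −15. So 3^(−1) ≡ −15 ≡ 31 (mod 46). Verify: 3 · 31 = 93 ≡ 1 (mod 46). ✓

Final answer: 3^(−1) ≡ 31 (mod 46)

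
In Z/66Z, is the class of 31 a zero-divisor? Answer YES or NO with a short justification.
gcd(31, 66) = 1, so 31 is a unit in Z/66Z (it has a multiplicative inverse). A unit cannot be a zero-divisor: if 31·b ≡ 0 then multiplying both sides by 31^(−1) gives b ≡ 0. So 31 is not a zero-divisor.

Final answer: NO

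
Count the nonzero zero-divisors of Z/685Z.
Z/685Z has 140 nonzero zero-divisors

In Z/685Z each nonzero element is either a unit (gcd with 685 is 1) or a zero-divisor (gcd > 1). The number of units is φ(685): factorise 685 = 5 · 137, so φ(685) = (5 − 1) · (137 − 1) = 4 · 136 = 544. The nonzero elements number 685 − 1 = 684. Hence the nonzero zero-divisors number 684 − 544 = 140.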